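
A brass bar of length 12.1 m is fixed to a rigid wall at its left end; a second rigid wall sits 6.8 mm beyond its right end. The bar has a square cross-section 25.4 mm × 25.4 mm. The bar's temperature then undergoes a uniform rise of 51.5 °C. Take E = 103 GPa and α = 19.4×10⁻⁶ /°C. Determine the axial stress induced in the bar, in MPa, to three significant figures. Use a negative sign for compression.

Free thermal expansion αLΔT = 19.4e-6 · 12100 · 51.5 = 12.09 mm.
The walls engage after the gap closes; constrained expansion = 12.09 − 6.8 = 5.289 mm.
The walls impose strain ε = −(5.289)/12100 = -4.3712e-04; σ = Eε = 103000 · -4.3712e-04 = -45.02 MPa.

-45.0 MPa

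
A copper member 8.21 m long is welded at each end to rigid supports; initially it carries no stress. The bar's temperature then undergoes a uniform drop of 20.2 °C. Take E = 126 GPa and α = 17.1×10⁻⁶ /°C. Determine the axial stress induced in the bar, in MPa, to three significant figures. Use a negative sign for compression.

Free thermal expansion αLΔT = 17.1e-6 · 8210 · -20.2 = -2.836 mm.
The walls impose strain ε = −(-2.836)/8210 = 3.4542e-04; σ = Eε = 126000 · 3.4542e-04 = 43.52 MPa.

43.5 MPa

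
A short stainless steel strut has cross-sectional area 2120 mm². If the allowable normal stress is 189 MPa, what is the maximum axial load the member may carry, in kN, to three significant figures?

401 kN

P_max = σ_allow · A = 189 · 2120 = 400700 N = 400.7 kN.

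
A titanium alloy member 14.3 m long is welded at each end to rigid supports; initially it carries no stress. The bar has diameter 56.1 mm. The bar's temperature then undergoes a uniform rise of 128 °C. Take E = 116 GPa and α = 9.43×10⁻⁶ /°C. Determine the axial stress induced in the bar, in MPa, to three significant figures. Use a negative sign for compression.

Free thermal expansion αLΔT = 9.43e-6 · 14300 · 128 = 17.26 mm.
The walls impose strain ε = −(17.26)/14300 = -1.2070e-03; σ = Eε = 116000 · -1.2070e-03 = -140 MPa.

-140 MPa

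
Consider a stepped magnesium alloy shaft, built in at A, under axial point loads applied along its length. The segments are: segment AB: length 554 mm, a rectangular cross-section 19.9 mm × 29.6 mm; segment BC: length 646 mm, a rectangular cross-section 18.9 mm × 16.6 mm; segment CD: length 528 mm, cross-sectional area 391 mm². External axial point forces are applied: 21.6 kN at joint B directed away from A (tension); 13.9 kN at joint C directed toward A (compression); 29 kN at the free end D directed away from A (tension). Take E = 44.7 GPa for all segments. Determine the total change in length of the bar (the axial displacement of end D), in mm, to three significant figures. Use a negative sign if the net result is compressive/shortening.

2.34 mm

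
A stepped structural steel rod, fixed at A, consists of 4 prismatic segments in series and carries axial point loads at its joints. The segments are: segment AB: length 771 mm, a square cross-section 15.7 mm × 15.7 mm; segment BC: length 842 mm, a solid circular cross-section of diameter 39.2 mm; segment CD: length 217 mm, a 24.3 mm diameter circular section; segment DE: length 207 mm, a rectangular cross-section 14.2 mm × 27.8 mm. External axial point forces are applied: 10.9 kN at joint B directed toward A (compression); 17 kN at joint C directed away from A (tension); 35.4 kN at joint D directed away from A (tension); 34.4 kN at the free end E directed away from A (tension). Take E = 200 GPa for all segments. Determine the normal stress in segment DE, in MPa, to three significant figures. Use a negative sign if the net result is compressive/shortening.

Internal axial forces (sectioning from the free end, tension +): N_DE = 34.4 kN, N_CD = 69.8 kN, N_BC = 86.8 kN, N_AB = 75.9 kN.
A_DE = 394.8 mm².
σ_DE = N_DE/A_DE = 34400/394.8 = 87.14 MPa.

87.1 MPa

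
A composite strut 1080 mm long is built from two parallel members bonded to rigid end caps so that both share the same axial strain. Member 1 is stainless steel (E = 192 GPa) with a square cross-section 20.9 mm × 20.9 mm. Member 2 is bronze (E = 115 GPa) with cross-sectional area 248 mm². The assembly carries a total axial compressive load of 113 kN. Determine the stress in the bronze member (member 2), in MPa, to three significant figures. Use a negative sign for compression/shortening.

A_1 = 436.8 mm².
Equal strain + equilibrium ⇒ each member carries load in proportion to AE: A₁E₁ = 83870000 N, A₂E₂ = 28520000 N, ΣAE = 112400000 N.
σ₂ = P·E₂/ΣAE = -113000·115000/112400000 = -115.6 MPa.

-116 MPa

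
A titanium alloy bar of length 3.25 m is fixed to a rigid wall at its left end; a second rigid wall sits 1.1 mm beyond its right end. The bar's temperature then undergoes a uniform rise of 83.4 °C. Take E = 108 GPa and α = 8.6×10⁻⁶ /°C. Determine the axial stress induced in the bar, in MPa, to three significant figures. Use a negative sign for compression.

-40.9 MPa

Free thermal expansion αLΔT = 8.6e-6 · 3250 · 83.4 = 2.331 mm.
The walls engage after the gap closes; constrained expansion = 2.331 − 1.1 = 1.231 mm.
The walls impose strain ε = −(1.231)/3250 = -3.7878e-04; σ = Eε = 108000 · -3.7878e-04 = -40.91 MPa.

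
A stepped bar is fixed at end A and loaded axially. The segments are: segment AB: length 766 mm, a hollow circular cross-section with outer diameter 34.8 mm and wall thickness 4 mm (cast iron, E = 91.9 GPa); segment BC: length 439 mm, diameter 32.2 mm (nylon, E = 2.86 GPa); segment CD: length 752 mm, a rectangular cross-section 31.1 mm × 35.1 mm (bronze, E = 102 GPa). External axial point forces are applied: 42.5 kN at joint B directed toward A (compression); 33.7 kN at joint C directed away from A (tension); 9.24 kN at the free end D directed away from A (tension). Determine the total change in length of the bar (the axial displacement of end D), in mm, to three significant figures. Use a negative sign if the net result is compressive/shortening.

Internal axial forces (sectioning from the free end, tension +): N_CD = 9.24 kN, N_BC = 42.94 kN, N_AB = 0.44 kN.
A_AB = 387 mm².
A_BC = 814.3 mm².
A_CD = 1092 mm².
δ_AB = 440·766/(387·91900) = 0.009476 mm
δ_BC = 42940·439/(814.3·2860) = 8.094 mm
δ_CD = 9240·752/(1092·102000) = 0.06241 mm
δ = Σδ_i = 8.166 mm.

8.17 mm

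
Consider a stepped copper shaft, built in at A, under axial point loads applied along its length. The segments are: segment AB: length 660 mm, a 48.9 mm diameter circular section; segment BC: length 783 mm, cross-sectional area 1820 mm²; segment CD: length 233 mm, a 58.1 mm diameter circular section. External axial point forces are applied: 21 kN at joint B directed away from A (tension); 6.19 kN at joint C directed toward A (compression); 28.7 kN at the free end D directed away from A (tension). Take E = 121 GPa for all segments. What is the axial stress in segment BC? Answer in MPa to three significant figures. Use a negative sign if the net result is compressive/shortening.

12.4 MPa

Internal axial forces (sectioning from the free end, tension +): N_CD = 28.7 kN, N_BC = 22.51 kN, N_AB = 43.51 kN.
σ_BC = N_BC/A_BC = 22510/1820 = 12.37 MPa.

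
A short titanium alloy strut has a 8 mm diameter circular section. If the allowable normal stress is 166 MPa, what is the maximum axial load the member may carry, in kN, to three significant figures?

8.34 kN

A = 50.27 mm².
P_max = σ_allow · A = 166 · 50.27 = 8344 N = 8.344 kN.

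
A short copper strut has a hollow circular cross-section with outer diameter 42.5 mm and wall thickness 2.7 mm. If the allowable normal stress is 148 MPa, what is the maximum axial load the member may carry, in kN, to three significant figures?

A = 337.6 mm².
P_max = σ_allow · A = 148 · 337.6 = 49960 N = 49.96 kN.

50.0 kN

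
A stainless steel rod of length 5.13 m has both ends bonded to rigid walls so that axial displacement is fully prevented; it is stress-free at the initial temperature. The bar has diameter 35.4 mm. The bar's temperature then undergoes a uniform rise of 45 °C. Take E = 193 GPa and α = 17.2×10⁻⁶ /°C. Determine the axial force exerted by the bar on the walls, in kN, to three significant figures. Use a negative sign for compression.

Free thermal expansion αLΔT = 17.2e-6 · 5130 · 45 = 3.971 mm.
The walls impose strain ε = −(3.971)/5130 = -7.7400e-04; σ = Eε = 193000 · -7.7400e-04 = -149.4 MPa.
Wall reaction R = σ·A = -149.4·984.2 = -147000 N = -147 kN.

-147 kN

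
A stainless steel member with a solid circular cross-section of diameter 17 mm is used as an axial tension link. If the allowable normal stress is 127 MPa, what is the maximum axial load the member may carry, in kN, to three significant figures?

A = 227 mm².
P_max = σ_allow · A = 127 · 227 = 28830 N = 28.83 kN.

28.8 kN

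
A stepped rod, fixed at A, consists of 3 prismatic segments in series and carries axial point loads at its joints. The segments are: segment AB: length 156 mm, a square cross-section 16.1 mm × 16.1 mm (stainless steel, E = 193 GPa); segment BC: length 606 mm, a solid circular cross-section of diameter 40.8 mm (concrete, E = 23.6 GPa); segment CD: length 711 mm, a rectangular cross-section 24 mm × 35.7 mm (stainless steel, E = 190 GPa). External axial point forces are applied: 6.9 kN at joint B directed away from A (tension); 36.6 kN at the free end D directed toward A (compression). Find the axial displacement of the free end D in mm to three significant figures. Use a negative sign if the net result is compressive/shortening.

Internal axial forces (sectioning from the free end, tension +): N_CD = -36.6 kN, N_BC = -36.6 kN, N_AB = -29.7 kN.
A_AB = 259.2 mm².
A_BC = 1307 mm².
A_CD = 856.8 mm².
δ_AB = -29700·156/(259.2·193000) = -0.09261 mm
δ_BC = -36600·606/(1307·23600) = -0.7188 mm
δ_CD = -36600·711/(856.8·190000) = -0.1599 mm
δ = Σδ_i = -0.9713 mm.

-0.971 mm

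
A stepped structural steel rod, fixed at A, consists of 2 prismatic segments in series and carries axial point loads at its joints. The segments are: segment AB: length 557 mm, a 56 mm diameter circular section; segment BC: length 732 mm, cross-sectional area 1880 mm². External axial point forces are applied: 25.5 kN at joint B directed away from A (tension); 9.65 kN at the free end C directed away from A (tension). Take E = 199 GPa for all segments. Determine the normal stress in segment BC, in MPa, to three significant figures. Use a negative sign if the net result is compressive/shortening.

Internal axial forces (sectioning from the free end, tension +): N_BC = 9.65 kN, N_AB = 35.15 kN.
σ_BC = N_BC/A_BC = 9650/1880 = 5.133 MPa.

5.13 MPa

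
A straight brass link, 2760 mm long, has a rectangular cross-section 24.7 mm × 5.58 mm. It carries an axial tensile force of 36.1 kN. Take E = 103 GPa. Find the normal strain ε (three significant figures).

0.00254

A = 137.8 mm².
σ = N/A = 261.9 MPa; ε = σ/E = 261.9/103000 = 2.543e-03.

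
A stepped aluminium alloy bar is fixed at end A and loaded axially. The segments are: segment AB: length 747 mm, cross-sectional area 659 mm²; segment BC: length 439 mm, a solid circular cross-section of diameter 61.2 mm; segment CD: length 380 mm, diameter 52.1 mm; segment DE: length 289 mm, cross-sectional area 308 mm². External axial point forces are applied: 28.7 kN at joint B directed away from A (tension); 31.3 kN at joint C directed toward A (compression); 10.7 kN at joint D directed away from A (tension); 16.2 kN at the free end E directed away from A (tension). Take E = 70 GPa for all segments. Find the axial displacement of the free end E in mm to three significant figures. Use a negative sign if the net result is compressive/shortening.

0.670 mm

Internal axial forces (sectioning from the free end, tension +): N_DE = 16.2 kN, N_CD = 26.9 kN, N_BC = -4.4 kN, N_AB = 24.3 kN.
A_BC = 2942 mm².
A_CD = 2132 mm².
δ_AB = 24300·747/(659·70000) = 0.3935 mm
δ_BC = -4400·439/(2942·70000) = -0.009381 mm
δ_CD = 26900·380/(2132·70000) = 0.0685 mm
δ_DE = 16200·289/(308·70000) = 0.2172 mm
δ = Σδ_i = 0.6698 mm.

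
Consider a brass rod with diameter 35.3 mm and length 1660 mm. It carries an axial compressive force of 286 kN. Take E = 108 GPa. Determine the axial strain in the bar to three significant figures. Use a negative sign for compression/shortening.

A = 978.7 mm².
σ = N/A = -292.2 MPa; ε = σ/E = -292.2/108000 = -2.706e-03.

-0.00271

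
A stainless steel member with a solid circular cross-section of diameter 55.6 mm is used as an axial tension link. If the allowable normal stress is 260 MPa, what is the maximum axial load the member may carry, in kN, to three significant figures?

631 kN

A = 2428 mm².
P_max = σ_allow · A = 260 · 2428 = 631300 N = 631.3 kN.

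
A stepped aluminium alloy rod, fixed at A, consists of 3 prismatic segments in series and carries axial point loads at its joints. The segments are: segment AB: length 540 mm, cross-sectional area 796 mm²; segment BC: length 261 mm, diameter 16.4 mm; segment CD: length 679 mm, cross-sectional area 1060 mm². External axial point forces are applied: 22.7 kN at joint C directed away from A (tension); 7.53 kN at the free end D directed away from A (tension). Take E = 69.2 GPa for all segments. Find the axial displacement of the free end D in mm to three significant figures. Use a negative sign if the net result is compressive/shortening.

0.906 mm

Internal axial forces (sectioning from the free end, tension +): N_CD = 7.53 kN, N_BC = 30.23 kN, N_AB = 30.23 kN.
A_BC = 211.2 mm².
δ_AB = 30230·540/(796·69200) = 0.2964 mm
δ_BC = 30230·261/(211.2·69200) = 0.5398 mm
δ_CD = 7530·679/(1060·69200) = 0.0697 mm
δ = Σδ_i = 0.9058 mm.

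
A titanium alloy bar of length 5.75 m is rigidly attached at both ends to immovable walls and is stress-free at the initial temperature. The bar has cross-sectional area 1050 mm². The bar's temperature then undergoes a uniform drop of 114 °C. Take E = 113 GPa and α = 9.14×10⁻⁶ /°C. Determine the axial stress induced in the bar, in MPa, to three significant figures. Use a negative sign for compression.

Free thermal expansion αLΔT = 9.14e-6 · 5750 · -114 = -5.991 mm.
The walls impose strain ε = −(-5.991)/5750 = 1.0420e-03; σ = Eε = 113000 · 1.0420e-03 = 117.7 MPa.

118 MPa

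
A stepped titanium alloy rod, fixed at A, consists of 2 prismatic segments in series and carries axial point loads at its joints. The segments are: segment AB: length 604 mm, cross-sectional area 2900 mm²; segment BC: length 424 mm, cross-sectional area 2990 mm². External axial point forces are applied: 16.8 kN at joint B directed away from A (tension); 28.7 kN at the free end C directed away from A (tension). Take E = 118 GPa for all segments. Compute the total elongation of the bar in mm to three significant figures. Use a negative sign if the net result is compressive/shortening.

0.115 mm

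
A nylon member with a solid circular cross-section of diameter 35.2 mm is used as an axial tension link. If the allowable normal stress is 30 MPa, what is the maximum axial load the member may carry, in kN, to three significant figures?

29.2 kN

A = 973.1 mm².
P_max = σ_allow · A = 30 · 973.1 = 29190 N = 29.19 kN.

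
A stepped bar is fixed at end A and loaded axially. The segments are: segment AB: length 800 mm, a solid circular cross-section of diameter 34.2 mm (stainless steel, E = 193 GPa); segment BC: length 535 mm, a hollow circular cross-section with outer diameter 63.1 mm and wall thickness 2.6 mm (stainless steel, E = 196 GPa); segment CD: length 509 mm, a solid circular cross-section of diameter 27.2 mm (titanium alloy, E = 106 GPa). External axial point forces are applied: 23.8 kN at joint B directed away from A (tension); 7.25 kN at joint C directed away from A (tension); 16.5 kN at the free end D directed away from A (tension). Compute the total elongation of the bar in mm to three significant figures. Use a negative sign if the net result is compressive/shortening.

Internal axial forces (sectioning from the free end, tension +): N_CD = 16.5 kN, N_BC = 23.75 kN, N_AB = 47.55 kN.
A_AB = 918.6 mm².
A_BC = 494.2 mm².
A_CD = 581.1 mm².
δ_AB = 47550·800/(918.6·193000) = 0.2146 mm
δ_BC = 23750·535/(494.2·196000) = 0.1312 mm
δ_CD = 16500·509/(581.1·106000) = 0.1364 mm
δ = Σδ_i = 0.4821 mm.

0.482 mm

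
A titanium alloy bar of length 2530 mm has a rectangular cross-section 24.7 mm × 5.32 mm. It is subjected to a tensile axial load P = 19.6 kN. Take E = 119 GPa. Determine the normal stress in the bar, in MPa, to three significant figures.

149 MPa

A = 131.4 mm².
σ = N/A = 19600/131.4 = 149.2 MPa.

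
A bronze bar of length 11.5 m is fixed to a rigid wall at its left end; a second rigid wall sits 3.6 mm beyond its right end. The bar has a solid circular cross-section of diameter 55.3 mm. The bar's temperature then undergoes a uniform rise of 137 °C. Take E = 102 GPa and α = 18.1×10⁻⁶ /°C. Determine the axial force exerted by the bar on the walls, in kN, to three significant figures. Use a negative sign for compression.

-531 kN

Free thermal expansion αLΔT = 18.1e-6 · 11500 · 137 = 28.52 mm.
The walls engage after the gap closes; constrained expansion = 28.52 − 3.6 = 24.92 mm.
The walls impose strain ε = −(24.92)/11500 = -2.1667e-03; σ = Eε = 102000 · -2.1667e-03 = -221 MPa.
Wall reaction R = σ·A = -221·2402 = -530800 N = -530.8 kN.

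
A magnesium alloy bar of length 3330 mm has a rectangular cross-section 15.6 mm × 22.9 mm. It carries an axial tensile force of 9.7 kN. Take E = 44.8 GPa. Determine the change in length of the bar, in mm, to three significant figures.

A = 357.2 mm².
δ_mech = NL/(AE) = 9700·3330/(357.2·44800) = 2.018 mm.

2.02 mm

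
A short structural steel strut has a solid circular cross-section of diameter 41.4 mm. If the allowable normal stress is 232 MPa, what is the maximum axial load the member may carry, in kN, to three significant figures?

312 kN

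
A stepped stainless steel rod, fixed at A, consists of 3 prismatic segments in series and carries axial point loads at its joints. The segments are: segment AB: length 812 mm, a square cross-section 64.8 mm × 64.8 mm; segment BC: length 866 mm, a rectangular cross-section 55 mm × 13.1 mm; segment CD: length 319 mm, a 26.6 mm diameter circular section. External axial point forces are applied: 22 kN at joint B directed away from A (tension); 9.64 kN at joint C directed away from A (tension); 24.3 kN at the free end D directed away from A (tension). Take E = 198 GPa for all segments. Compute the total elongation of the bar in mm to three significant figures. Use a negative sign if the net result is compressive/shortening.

Internal axial forces (sectioning from the free end, tension +): N_CD = 24.3 kN, N_BC = 33.94 kN, N_AB = 55.94 kN.
A_AB = 4199 mm².
A_BC = 720.5 mm².
A_CD = 555.7 mm².
δ_AB = 55940·812/(4199·198000) = 0.05463 mm
δ_BC = 33940·866/(720.5·198000) = 0.206 mm
δ_CD = 24300·319/(555.7·198000) = 0.07045 mm
δ = Σδ_i = 0.3311 mm.

0.331 mm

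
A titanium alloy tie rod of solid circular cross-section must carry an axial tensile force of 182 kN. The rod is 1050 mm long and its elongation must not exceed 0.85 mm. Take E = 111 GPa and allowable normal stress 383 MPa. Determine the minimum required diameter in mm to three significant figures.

50.8 mm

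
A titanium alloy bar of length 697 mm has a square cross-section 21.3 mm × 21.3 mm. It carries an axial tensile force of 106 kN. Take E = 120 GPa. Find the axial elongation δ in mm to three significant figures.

1.36 mm

A = 453.7 mm².
δ_mech = NL/(AE) = 106000·697/(453.7·120000) = 1.357 mm.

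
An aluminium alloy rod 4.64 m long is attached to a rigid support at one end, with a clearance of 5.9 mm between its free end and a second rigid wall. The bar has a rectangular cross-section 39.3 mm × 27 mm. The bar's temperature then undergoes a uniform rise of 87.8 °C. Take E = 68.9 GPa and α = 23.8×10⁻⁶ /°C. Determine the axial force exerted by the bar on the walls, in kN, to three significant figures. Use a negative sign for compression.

Free thermal expansion αLΔT = 23.8e-6 · 4640 · 87.8 = 9.696 mm.
The walls engage after the gap closes; constrained expansion = 9.696 − 5.9 = 3.796 mm.
The walls impose strain ε = −(3.796)/4640 = -8.1809e-04; σ = Eε = 68900 · -8.1809e-04 = -56.37 MPa.
Wall reaction R = σ·A = -56.37·1061 = -59810 N = -59.81 kN.

-59.8 kN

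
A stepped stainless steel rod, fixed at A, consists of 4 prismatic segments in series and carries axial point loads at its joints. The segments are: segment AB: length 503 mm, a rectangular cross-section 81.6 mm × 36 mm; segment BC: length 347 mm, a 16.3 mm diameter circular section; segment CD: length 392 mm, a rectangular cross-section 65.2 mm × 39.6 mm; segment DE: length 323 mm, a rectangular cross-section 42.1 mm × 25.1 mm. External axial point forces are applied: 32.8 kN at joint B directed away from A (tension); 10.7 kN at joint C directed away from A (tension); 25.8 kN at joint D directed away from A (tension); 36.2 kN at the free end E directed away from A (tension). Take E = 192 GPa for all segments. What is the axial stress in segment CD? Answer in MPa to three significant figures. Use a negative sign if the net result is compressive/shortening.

Internal axial forces (sectioning from the free end, tension +): N_DE = 36.2 kN, N_CD = 62 kN, N_BC = 72.7 kN, N_AB = 105.5 kN.
A_CD = 2582 mm².
σ_CD = N_CD/A_CD = 62000/2582 = 24.01 MPa.

24.0 MPa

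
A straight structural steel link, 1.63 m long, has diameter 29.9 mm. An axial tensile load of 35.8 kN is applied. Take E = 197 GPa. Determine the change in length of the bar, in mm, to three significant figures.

0.422 mm

A = 702.2 mm².
δ_mech = NL/(AE) = 35800·1630/(702.2·197000) = 0.4219 mm.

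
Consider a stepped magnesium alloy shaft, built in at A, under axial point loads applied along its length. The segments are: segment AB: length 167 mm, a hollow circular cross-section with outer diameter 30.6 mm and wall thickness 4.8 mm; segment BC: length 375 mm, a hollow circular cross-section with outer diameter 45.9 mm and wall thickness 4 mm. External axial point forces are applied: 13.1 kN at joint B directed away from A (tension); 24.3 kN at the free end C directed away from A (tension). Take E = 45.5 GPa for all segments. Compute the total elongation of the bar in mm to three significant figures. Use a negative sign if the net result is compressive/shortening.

Internal axial forces (sectioning from the free end, tension +): N_BC = 24.3 kN, N_AB = 37.4 kN.
A_AB = 389.1 mm².
A_BC = 526.5 mm².
δ_AB = 37400·167/(389.1·45500) = 0.3528 mm
δ_BC = 24300·375/(526.5·45500) = 0.3804 mm
δ = Σδ_i = 0.7332 mm.

0.733 mm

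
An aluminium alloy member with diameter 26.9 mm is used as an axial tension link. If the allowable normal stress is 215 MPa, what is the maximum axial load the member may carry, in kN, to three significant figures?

122 kN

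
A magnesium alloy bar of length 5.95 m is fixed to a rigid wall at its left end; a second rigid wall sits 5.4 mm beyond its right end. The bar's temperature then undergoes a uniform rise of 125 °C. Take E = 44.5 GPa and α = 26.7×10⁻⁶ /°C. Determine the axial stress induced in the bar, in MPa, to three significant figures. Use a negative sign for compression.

Free thermal expansion αLΔT = 26.7e-6 · 5950 · 125 = 19.86 mm.
The walls engage after the gap closes; constrained expansion = 19.86 − 5.4 = 14.46 mm.
The walls impose strain ε = −(14.46)/5950 = -2.4299e-03; σ = Eε = 44500 · -2.4299e-03 = -108.1 MPa.

-108 MPa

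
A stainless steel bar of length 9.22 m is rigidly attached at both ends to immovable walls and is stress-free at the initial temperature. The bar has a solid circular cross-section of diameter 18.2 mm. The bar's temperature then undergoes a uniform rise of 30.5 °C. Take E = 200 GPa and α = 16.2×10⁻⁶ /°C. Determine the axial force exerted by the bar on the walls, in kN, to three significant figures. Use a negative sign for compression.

-25.7 kN

Free thermal expansion αLΔT = 16.2e-6 · 9220 · 30.5 = 4.556 mm.
The walls impose strain ε = −(4.556)/9220 = -4.9410e-04; σ = Eε = 200000 · -4.9410e-04 = -98.82 MPa.
Wall reaction R = σ·A = -98.82·260.2 = -25710 N = -25.71 kN.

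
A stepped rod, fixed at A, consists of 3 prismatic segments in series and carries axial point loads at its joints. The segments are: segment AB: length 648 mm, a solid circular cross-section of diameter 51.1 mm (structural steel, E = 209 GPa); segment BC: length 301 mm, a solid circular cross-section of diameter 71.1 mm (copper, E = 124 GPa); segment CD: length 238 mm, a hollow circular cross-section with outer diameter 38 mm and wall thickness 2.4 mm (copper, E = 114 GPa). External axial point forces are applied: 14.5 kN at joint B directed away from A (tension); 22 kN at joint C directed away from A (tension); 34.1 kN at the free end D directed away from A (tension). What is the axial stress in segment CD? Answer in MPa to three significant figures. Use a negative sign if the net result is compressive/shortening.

127 MPa

Internal axial forces (sectioning from the free end, tension +): N_CD = 34.1 kN, N_BC = 56.1 kN, N_AB = 70.6 kN.
A_CD = 268.4 mm².
σ_CD = N_CD/A_CD = 34100/268.4 = 127 MPa.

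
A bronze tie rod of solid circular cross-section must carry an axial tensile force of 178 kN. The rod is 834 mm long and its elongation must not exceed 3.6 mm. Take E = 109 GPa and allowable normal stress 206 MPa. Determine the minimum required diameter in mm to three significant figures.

Required area A ≥ P/σ_allow = 178000/206 = 864.1 mm².
For a solid circular section, d ≥ √(4A/π) = 33.17 mm.
Elongation limit: A ≥ PL/(Eδ_allow) = 178000·834/(109000·3.6) = 378.3 mm² ⇒ d ≥ 21.95 mm.
The stress limit governs.

33.2 mm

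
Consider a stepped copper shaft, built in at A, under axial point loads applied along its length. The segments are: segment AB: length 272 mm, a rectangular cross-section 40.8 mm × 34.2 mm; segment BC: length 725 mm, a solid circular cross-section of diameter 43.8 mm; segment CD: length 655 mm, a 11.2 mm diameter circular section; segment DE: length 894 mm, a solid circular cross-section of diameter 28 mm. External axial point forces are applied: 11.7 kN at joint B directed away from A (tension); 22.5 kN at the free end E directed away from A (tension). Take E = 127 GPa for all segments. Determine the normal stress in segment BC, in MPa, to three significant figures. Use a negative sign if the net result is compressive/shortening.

Internal axial forces (sectioning from the free end, tension +): N_DE = 22.5 kN, N_CD = 22.5 kN, N_BC = 22.5 kN, N_AB = 34.2 kN.
A_BC = 1507 mm².
σ_BC = N_BC/A_BC = 22500/1507 = 14.93 MPa.

14.9 MPa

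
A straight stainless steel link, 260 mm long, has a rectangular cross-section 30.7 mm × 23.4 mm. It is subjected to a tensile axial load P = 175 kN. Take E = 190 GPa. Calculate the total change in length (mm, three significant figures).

A = 718.4 mm².
δ_mech = NL/(AE) = 175000·260/(718.4·190000) = 0.3334 mm.

0.333 mm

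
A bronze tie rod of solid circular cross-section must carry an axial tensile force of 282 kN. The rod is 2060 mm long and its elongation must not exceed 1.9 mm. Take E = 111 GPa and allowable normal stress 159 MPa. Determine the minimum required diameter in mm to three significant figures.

59.2 mm

Required area A ≥ P/σ_allow = 282000/159 = 1774 mm².
For a solid circular section, d ≥ √(4A/π) = 47.52 mm.
Elongation limit: A ≥ PL/(Eδ_allow) = 282000·2060/(111000·1.9) = 2754 mm² ⇒ d ≥ 59.22 mm.
The elongation limit governs.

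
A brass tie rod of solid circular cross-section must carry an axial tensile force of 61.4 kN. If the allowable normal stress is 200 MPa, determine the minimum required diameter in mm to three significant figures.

19.8 mm

Required area A ≥ P/σ_allow = 61400/200 = 307 mm².
For a solid circular section, d ≥ √(4A/π) = 19.77 mm.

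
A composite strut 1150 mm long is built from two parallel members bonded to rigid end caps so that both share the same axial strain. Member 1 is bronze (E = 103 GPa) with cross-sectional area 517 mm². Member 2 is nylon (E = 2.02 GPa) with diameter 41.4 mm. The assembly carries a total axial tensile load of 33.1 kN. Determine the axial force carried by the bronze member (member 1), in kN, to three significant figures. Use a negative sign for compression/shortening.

A_2 = 1346 mm².
Equal strain + equilibrium ⇒ each member carries load in proportion to AE: A₁E₁ = 53250000 N, A₂E₂ = 2719000 N, ΣAE = 55970000 N.
F₁ = P·A₁E₁/ΣAE = 33100·53250000/55970000 = 31490 N.

31.5 kN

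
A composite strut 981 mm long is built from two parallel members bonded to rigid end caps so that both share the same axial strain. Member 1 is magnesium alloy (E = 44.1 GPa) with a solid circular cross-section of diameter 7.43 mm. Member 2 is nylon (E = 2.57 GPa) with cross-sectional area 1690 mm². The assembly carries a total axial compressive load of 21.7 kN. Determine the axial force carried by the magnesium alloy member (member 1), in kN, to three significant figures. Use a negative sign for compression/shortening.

-6.63 kN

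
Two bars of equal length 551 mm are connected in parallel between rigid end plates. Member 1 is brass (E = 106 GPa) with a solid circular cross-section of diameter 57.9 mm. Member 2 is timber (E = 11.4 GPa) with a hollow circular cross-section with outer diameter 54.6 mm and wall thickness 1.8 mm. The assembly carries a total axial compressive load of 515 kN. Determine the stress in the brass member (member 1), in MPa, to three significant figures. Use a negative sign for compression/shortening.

A_1 = 2633 mm².
A_2 = 298.6 mm².
Equal strain + equilibrium ⇒ each member carries load in proportion to AE: A₁E₁ = 279100000 N, A₂E₂ = 3404000 N, ΣAE = 282500000 N.
σ₁ = P·E₁/ΣAE = -515000·106000/282500000 = -193.2 MPa.

-193 MPa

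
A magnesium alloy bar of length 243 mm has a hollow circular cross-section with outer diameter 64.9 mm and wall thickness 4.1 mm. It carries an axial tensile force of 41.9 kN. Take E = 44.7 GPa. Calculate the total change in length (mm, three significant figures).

A = 783.1 mm².
δ_mech = NL/(AE) = 41900·243/(783.1·44700) = 0.2909 mm.

0.291 mm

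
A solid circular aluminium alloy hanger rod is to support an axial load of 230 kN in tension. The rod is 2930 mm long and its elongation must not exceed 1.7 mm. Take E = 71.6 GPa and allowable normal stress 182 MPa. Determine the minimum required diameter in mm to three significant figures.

84.0 mm

Required area A ≥ P/σ_allow = 230000/182 = 1264 mm².
For a solid circular section, d ≥ √(4A/π) = 40.11 mm.
Elongation limit: A ≥ PL/(Eδ_allow) = 230000·2930/(71600·1.7) = 5536 mm² ⇒ d ≥ 83.96 mm.
The elongation limit governs.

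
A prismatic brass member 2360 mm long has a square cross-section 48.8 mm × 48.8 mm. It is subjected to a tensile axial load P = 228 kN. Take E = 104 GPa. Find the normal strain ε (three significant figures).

A = 2381 mm².
σ = N/A = 95.74 MPa; ε = σ/E = 95.74/104000 = 9.206e-04.

9.21e-04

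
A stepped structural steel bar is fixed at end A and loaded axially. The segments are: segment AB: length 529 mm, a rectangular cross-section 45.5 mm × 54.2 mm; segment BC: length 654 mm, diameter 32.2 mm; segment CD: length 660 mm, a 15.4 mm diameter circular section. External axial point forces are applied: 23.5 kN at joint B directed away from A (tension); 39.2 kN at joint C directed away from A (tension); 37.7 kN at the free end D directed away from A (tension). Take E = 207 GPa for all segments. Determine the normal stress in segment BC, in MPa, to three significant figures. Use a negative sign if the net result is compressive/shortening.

94.4 MPa

Internal axial forces (sectioning from the free end, tension +): N_CD = 37.7 kN, N_BC = 76.9 kN, N_AB = 100.4 kN.
A_BC = 814.3 mm².
σ_BC = N_BC/A_BC = 76900/814.3 = 94.43 MPa.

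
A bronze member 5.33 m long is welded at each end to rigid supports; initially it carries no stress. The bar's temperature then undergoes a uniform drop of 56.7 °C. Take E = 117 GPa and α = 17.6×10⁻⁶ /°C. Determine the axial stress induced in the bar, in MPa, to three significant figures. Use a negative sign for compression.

117 MPa

Free thermal expansion αLΔT = 17.6e-6 · 5330 · -56.7 = -5.319 mm.
The walls impose strain ε = −(-5.319)/5330 = 9.9792e-04; σ = Eε = 117000 · 9.9792e-04 = 116.8 MPa.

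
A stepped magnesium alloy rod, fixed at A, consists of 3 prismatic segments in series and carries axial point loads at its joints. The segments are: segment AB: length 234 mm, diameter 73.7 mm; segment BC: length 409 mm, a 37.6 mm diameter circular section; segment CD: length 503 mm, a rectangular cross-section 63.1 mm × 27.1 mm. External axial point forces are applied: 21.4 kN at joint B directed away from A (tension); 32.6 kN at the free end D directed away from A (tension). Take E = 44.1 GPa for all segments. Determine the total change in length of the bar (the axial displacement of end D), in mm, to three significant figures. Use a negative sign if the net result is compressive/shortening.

Internal axial forces (sectioning from the free end, tension +): N_CD = 32.6 kN, N_BC = 32.6 kN, N_AB = 54 kN.
A_AB = 4266 mm².
A_BC = 1110 mm².
A_CD = 1710 mm².
δ_AB = 54000·234/(4266·44100) = 0.06717 mm
δ_BC = 32600·409/(1110·44100) = 0.2723 mm
δ_CD = 32600·503/(1710·44100) = 0.2174 mm
δ = Σδ_i = 0.5569 mm.

0.557 mm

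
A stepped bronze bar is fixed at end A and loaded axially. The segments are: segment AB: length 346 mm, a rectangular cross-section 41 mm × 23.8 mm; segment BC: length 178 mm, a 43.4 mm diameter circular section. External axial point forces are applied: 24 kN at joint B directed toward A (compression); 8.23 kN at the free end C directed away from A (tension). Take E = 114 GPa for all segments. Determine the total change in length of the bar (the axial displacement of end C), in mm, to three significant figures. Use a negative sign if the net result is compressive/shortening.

-0.0404 mm

Internal axial forces (sectioning from the free end, tension +): N_BC = 8.23 kN, N_AB = -15.77 kN.
A_AB = 975.8 mm².
A_BC = 1479 mm².
δ_AB = -15770·346/(975.8·114000) = -0.04905 mm
δ_BC = 8230·178/(1479·114000) = 0.008687 mm
δ = Σδ_i = -0.04036 mm.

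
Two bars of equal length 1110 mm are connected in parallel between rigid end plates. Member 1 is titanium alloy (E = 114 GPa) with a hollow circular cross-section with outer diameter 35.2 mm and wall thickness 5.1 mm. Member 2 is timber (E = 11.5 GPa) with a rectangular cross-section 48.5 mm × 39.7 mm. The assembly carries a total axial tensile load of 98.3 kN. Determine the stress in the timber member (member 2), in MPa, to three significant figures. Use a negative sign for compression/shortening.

A_1 = 482.3 mm².
A_2 = 1925 mm².
Equal strain + equilibrium ⇒ each member carries load in proportion to AE: A₁E₁ = 54980000 N, A₂E₂ = 22140000 N, ΣAE = 77120000 N.
σ₂ = P·E₂/ΣAE = 98300·11500/77120000 = 14.66 MPa.

14.7 MPa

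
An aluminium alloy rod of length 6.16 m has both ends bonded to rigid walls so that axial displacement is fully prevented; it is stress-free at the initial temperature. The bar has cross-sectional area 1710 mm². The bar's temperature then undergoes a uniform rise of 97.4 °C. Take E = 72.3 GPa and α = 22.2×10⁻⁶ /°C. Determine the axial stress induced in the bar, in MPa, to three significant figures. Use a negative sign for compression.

-156 MPa

Free thermal expansion αLΔT = 22.2e-6 · 6160 · 97.4 = 13.32 mm.
The walls impose strain ε = −(13.32)/6160 = -2.1623e-03; σ = Eε = 72300 · -2.1623e-03 = -156.3 MPa.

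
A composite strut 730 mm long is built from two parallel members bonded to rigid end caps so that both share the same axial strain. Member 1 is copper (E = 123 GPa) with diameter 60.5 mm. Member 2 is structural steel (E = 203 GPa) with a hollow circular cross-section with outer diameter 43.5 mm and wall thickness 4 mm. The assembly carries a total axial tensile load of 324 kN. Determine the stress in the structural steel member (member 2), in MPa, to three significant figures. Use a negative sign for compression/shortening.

A_1 = 2875 mm².
A_2 = 496.4 mm².
Equal strain + equilibrium ⇒ each member carries load in proportion to AE: A₁E₁ = 353600000 N, A₂E₂ = 100800000 N, ΣAE = 454400000 N.
σ₂ = P·E₂/ΣAE = 324000·203000/454400000 = 144.8 MPa.

145 MPa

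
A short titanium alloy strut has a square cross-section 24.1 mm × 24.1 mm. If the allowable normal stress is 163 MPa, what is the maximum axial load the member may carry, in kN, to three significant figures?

94.7 kN

A = 580.8 mm².
P_max = σ_allow · A = 163 · 580.8 = 94670 N = 94.67 kN.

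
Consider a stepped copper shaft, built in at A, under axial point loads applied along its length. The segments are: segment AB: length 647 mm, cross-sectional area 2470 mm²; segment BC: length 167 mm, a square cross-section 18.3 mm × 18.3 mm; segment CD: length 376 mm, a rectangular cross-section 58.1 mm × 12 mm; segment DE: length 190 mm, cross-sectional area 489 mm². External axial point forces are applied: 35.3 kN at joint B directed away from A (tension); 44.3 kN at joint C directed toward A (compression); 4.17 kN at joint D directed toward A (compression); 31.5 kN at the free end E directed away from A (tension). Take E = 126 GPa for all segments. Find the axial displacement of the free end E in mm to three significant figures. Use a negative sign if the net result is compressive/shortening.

Internal axial forces (sectioning from the free end, tension +): N_DE = 31.5 kN, N_CD = 27.33 kN, N_BC = -16.97 kN, N_AB = 18.33 kN.
A_BC = 334.9 mm².
A_CD = 697.2 mm².
δ_AB = 18330·647/(2470·126000) = 0.03811 mm
δ_BC = -16970·167/(334.9·126000) = -0.06716 mm
δ_CD = 27330·376/(697.2·126000) = 0.117 mm
δ_DE = 31500·190/(489·126000) = 0.09714 mm
δ = Σδ_i = 0.1851 mm.

0.185 mm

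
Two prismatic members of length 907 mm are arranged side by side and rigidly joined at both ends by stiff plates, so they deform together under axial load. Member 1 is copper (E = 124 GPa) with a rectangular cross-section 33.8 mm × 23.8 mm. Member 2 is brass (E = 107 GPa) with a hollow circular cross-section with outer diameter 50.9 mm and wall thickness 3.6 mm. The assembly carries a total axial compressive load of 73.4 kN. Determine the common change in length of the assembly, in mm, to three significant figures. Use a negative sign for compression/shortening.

-0.424 mm

A_1 = 804.4 mm².
A_2 = 535 mm².
Equal strain + equilibrium ⇒ each member carries load in proportion to AE: A₁E₁ = 99750000 N, A₂E₂ = 57240000 N, ΣAE = 157000000 N.
δ = PL/ΣAE = -73400·907/157000000 = -0.4241 mm.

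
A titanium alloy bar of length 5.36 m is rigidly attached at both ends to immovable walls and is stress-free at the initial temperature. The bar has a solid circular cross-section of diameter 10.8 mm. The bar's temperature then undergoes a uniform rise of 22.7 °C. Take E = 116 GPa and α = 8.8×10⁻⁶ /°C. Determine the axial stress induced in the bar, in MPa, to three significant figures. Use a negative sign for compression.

-23.2 MPa

Free thermal expansion αLΔT = 8.8e-6 · 5360 · 22.7 = 1.071 mm.
The walls impose strain ε = −(1.071)/5360 = -1.9976e-04; σ = Eε = 116000 · -1.9976e-04 = -23.17 MPa.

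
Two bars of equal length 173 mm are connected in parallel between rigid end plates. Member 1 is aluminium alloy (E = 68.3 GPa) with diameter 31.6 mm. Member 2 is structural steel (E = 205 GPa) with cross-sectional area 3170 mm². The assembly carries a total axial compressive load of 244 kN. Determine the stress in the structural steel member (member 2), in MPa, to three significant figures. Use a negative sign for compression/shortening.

A_1 = 784.3 mm².
Equal strain + equilibrium ⇒ each member carries load in proportion to AE: A₁E₁ = 53570000 N, A₂E₂ = 649800000 N, ΣAE = 703400000 N.
σ₂ = P·E₂/ΣAE = -244000·205000/703400000 = -71.11 MPa.

-71.1 MPa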